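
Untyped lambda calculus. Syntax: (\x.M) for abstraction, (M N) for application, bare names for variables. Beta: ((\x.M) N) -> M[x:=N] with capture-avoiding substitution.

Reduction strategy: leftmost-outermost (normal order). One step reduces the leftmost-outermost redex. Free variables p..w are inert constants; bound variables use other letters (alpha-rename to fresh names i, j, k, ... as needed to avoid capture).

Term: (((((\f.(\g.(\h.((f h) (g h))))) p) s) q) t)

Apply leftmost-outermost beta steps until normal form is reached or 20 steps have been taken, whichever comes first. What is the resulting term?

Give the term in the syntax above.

Answer: (((p q) (s q)) t)

Derivation:
Step 0: (((((\f.(\g.(\h.((f h) (g h))))) p) s) q) t)
Step 1: ((((\g.(\h.((p h) (g h)))) s) q) t)
Step 2: (((\h.((p h) (s h))) q) t)
Step 3: (((p q) (s q)) t)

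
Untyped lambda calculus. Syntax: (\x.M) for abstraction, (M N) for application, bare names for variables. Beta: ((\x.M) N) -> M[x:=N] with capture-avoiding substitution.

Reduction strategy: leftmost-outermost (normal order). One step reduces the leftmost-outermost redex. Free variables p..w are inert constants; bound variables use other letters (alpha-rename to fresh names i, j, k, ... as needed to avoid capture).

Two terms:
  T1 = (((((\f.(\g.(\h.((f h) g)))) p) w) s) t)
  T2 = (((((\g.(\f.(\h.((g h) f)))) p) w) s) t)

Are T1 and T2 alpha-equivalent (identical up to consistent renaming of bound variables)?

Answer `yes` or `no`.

Term 1: (((((\f.(\g.(\h.((f h) g)))) p) w) s) t)
Term 2: (((((\g.(\f.(\h.((g h) f)))) p) w) s) t)
Alpha-equivalence: compare structure up to binder renaming.
Result: True

Answer: yes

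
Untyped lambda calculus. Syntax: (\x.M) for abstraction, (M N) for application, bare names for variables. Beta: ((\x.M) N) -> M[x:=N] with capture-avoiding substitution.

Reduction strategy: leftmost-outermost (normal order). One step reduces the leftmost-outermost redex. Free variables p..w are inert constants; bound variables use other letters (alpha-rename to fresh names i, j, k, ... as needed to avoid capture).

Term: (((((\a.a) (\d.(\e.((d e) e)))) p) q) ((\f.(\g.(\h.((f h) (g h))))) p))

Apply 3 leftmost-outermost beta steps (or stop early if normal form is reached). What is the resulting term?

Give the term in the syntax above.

Answer: (((p q) q) ((\f.(\g.(\h.((f h) (g h))))) p))

Derivation:
Step 0: (((((\a.a) (\d.(\e.((d e) e)))) p) q) ((\f.(\g.(\h.((f h) (g h))))) p))
Step 1: ((((\d.(\e.((d e) e))) p) q) ((\f.(\g.(\h.((f h) (g h))))) p))
Step 2: (((\e.((p e) e)) q) ((\f.(\g.(\h.((f h) (g h))))) p))
Step 3: (((p q) q) ((\f.(\g.(\h.((f h) (g h))))) p))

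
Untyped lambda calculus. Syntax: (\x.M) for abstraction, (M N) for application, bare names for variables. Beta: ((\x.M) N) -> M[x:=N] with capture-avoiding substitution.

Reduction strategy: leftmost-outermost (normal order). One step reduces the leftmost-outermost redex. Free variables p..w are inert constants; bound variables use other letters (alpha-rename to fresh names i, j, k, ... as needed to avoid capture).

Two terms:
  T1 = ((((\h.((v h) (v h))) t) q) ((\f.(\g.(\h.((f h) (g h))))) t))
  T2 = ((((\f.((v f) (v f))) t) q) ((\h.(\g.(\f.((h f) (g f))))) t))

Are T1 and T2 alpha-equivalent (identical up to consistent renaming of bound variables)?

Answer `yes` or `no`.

Answer: yes

Derivation:
Term 1: ((((\h.((v h) (v h))) t) q) ((\f.(\g.(\h.((f h) (g h))))) t))
Term 2: ((((\f.((v f) (v f))) t) q) ((\h.(\g.(\f.((h f) (g f))))) t))
Alpha-equivalence: compare structure up to binder renaming.
Result: True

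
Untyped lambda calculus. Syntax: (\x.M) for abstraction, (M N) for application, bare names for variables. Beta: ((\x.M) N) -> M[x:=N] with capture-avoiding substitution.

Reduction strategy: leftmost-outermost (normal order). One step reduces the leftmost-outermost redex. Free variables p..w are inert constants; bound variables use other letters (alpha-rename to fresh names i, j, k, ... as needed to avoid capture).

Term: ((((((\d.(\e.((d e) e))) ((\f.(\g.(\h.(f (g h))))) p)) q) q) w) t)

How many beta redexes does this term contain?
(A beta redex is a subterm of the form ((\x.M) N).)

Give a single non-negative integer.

Term: ((((((\d.(\e.((d e) e))) ((\f.(\g.(\h.(f (g h))))) p)) q) q) w) t)
  Redex: ((\d.(\e.((d e) e))) ((\f.(\g.(\h.(f (g h))))) p))
  Redex: ((\f.(\g.(\h.(f (g h))))) p)
Total redexes: 2

Answer: 2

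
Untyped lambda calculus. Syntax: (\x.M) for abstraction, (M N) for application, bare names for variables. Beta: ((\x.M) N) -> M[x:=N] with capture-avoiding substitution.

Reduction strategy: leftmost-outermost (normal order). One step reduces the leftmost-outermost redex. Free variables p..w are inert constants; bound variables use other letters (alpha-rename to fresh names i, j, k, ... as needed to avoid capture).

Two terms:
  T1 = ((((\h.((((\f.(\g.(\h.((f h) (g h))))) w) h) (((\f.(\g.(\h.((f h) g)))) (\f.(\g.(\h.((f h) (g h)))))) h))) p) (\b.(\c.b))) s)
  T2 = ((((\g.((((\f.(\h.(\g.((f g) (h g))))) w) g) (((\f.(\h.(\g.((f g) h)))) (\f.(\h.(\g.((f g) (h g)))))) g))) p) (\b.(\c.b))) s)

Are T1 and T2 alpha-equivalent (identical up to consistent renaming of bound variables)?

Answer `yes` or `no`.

Answer: yes

Derivation:
Term 1: ((((\h.((((\f.(\g.(\h.((f h) (g h))))) w) h) (((\f.(\g.(\h.((f h) g)))) (\f.(\g.(\h.((f h) (g h)))))) h))) p) (\b.(\c.b))) s)
Term 2: ((((\g.((((\f.(\h.(\g.((f g) (h g))))) w) g) (((\f.(\h.(\g.((f g) h)))) (\f.(\h.(\g.((f g) (h g)))))) g))) p) (\b.(\c.b))) s)
Alpha-equivalence: compare structure up to binder renaming.
Result: True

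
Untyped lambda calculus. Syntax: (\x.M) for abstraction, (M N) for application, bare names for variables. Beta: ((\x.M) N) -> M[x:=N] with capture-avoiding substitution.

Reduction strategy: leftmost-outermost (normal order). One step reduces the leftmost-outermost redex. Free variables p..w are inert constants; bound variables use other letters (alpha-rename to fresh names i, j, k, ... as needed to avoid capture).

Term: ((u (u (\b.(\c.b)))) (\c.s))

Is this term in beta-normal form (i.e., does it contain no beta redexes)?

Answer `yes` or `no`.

Term: ((u (u (\b.(\c.b)))) (\c.s))
No beta redexes found.

Answer: yes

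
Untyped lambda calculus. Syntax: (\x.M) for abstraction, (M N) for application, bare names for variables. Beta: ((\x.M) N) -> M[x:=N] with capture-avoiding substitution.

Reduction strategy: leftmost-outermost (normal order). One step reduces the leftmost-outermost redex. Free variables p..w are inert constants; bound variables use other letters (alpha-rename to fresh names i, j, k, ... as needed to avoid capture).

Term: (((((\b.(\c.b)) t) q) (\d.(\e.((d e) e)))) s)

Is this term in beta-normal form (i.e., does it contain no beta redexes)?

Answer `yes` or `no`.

Term: (((((\b.(\c.b)) t) q) (\d.(\e.((d e) e)))) s)
Found 1 beta redex(es).

Answer: no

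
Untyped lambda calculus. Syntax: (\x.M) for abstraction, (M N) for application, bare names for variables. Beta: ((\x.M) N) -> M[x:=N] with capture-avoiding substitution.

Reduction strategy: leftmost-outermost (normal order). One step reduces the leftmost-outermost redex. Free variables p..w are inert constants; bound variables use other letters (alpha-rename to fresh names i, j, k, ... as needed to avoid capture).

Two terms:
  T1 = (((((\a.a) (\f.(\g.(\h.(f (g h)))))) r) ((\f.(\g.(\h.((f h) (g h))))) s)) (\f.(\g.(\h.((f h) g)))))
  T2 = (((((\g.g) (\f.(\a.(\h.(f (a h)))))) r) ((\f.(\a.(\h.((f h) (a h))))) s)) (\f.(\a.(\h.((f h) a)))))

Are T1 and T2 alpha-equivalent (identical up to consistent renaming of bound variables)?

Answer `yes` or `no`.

Answer: yes

Derivation:
Term 1: (((((\a.a) (\f.(\g.(\h.(f (g h)))))) r) ((\f.(\g.(\h.((f h) (g h))))) s)) (\f.(\g.(\h.((f h) g)))))
Term 2: (((((\g.g) (\f.(\a.(\h.(f (a h)))))) r) ((\f.(\a.(\h.((f h) (a h))))) s)) (\f.(\a.(\h.((f h) a)))))
Alpha-equivalence: compare structure up to binder renaming.
Result: True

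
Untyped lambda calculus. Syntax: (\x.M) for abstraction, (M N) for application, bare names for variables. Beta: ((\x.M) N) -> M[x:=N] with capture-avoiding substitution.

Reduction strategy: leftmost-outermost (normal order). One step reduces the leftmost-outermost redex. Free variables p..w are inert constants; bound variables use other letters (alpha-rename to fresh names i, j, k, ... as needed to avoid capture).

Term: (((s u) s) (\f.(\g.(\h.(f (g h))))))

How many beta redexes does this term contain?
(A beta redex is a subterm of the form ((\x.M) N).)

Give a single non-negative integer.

Term: (((s u) s) (\f.(\g.(\h.(f (g h))))))
  (no redexes)
Total redexes: 0

Answer: 0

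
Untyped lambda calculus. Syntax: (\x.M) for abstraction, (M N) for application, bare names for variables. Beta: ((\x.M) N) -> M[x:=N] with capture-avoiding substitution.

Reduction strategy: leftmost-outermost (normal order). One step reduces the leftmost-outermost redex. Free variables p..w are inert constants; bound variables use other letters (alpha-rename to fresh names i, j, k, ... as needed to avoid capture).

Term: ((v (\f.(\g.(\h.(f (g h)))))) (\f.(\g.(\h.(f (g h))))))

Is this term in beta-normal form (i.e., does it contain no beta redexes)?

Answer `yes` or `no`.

Answer: yes

Derivation:
Term: ((v (\f.(\g.(\h.(f (g h)))))) (\f.(\g.(\h.(f (g h))))))
No beta redexes found.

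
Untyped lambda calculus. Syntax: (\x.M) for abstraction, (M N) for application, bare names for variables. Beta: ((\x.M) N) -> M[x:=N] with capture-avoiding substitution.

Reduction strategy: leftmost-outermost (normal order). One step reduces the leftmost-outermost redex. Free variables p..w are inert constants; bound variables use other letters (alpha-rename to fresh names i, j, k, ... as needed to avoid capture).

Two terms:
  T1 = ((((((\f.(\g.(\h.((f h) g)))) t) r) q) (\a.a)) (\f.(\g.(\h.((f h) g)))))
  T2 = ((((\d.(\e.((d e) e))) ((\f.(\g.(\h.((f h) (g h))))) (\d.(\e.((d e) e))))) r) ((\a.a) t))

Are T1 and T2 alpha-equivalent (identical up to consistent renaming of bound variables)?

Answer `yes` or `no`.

Term 1: ((((((\f.(\g.(\h.((f h) g)))) t) r) q) (\a.a)) (\f.(\g.(\h.((f h) g)))))
Term 2: ((((\d.(\e.((d e) e))) ((\f.(\g.(\h.((f h) (g h))))) (\d.(\e.((d e) e))))) r) ((\a.a) t))
Alpha-equivalence: compare structure up to binder renaming.
Result: False

Answer: no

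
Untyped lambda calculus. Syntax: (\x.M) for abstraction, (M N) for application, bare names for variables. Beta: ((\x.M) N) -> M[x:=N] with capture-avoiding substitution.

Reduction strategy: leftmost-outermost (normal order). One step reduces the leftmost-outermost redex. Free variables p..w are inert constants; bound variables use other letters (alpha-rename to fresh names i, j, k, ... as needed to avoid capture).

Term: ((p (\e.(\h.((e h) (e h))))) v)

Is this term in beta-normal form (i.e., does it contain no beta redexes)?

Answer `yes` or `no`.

Answer: yes

Derivation:
Term: ((p (\e.(\h.((e h) (e h))))) v)
No beta redexes found.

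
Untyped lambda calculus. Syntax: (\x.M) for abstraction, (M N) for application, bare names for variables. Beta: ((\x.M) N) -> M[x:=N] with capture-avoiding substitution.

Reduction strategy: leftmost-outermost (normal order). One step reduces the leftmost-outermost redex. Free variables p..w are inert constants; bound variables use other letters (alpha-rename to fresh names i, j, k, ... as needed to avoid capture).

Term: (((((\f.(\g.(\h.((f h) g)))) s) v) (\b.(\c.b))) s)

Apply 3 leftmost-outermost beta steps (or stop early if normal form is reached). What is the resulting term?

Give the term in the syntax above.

Step 0: (((((\f.(\g.(\h.((f h) g)))) s) v) (\b.(\c.b))) s)
Step 1: ((((\g.(\h.((s h) g))) v) (\b.(\c.b))) s)
Step 2: (((\h.((s h) v)) (\b.(\c.b))) s)
Step 3: (((s (\b.(\c.b))) v) s)

Answer: (((s (\b.(\c.b))) v) s)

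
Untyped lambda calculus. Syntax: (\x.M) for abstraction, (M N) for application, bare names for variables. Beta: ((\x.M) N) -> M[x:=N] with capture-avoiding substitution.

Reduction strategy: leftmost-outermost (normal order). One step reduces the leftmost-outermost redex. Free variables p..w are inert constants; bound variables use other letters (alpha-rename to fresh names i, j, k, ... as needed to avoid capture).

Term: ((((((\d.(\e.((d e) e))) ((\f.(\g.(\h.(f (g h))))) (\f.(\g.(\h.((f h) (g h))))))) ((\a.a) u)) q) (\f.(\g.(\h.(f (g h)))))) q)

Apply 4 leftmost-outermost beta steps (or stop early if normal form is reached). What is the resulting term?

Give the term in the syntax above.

Answer: (((((\h.((\f.(\g.(\h.((f h) (g h))))) (((\a.a) u) h))) ((\a.a) u)) q) (\f.(\g.(\h.(f (g h)))))) q)

Derivation:
Step 0: ((((((\d.(\e.((d e) e))) ((\f.(\g.(\h.(f (g h))))) (\f.(\g.(\h.((f h) (g h))))))) ((\a.a) u)) q) (\f.(\g.(\h.(f (g h)))))) q)
Step 1: (((((\e.((((\f.(\g.(\h.(f (g h))))) (\f.(\g.(\h.((f h) (g h)))))) e) e)) ((\a.a) u)) q) (\f.(\g.(\h.(f (g h)))))) q)
Step 2: (((((((\f.(\g.(\h.(f (g h))))) (\f.(\g.(\h.((f h) (g h)))))) ((\a.a) u)) ((\a.a) u)) q) (\f.(\g.(\h.(f (g h)))))) q)
Step 3: ((((((\g.(\h.((\f.(\g.(\h.((f h) (g h))))) (g h)))) ((\a.a) u)) ((\a.a) u)) q) (\f.(\g.(\h.(f (g h)))))) q)
Step 4: (((((\h.((\f.(\g.(\h.((f h) (g h))))) (((\a.a) u) h))) ((\a.a) u)) q) (\f.(\g.(\h.(f (g h)))))) q)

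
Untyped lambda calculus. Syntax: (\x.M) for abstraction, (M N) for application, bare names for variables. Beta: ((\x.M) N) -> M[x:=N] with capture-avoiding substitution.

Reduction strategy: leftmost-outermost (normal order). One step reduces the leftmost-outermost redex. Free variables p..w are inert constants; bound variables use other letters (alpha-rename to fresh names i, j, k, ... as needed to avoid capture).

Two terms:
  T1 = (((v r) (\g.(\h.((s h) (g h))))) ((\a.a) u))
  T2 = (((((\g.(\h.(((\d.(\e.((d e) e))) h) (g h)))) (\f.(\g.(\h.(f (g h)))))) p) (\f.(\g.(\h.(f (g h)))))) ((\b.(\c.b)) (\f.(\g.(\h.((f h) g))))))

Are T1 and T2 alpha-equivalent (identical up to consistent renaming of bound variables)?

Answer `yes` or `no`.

Term 1: (((v r) (\g.(\h.((s h) (g h))))) ((\a.a) u))
Term 2: (((((\g.(\h.(((\d.(\e.((d e) e))) h) (g h)))) (\f.(\g.(\h.(f (g h)))))) p) (\f.(\g.(\h.(f (g h)))))) ((\b.(\c.b)) (\f.(\g.(\h.((f h) g))))))
Alpha-equivalence: compare structure up to binder renaming.
Result: False

Answer: no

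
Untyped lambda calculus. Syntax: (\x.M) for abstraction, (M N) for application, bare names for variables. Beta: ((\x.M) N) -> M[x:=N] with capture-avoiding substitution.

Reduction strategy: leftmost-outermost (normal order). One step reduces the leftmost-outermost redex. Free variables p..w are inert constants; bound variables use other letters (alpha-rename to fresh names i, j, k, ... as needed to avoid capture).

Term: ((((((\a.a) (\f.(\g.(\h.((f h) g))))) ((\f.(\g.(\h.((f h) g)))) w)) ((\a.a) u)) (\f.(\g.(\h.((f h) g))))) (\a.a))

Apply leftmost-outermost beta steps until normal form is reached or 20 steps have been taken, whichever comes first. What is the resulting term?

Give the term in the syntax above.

Step 0: ((((((\a.a) (\f.(\g.(\h.((f h) g))))) ((\f.(\g.(\h.((f h) g)))) w)) ((\a.a) u)) (\f.(\g.(\h.((f h) g))))) (\a.a))
Step 1: (((((\f.(\g.(\h.((f h) g)))) ((\f.(\g.(\h.((f h) g)))) w)) ((\a.a) u)) (\f.(\g.(\h.((f h) g))))) (\a.a))
Step 2: ((((\g.(\h.((((\f.(\g.(\h.((f h) g)))) w) h) g))) ((\a.a) u)) (\f.(\g.(\h.((f h) g))))) (\a.a))
Step 3: (((\h.((((\f.(\g.(\h.((f h) g)))) w) h) ((\a.a) u))) (\f.(\g.(\h.((f h) g))))) (\a.a))
Step 4: (((((\f.(\g.(\h.((f h) g)))) w) (\f.(\g.(\h.((f h) g))))) ((\a.a) u)) (\a.a))
Step 5: ((((\g.(\h.((w h) g))) (\f.(\g.(\h.((f h) g))))) ((\a.a) u)) (\a.a))
Step 6: (((\h.((w h) (\f.(\g.(\h.((f h) g)))))) ((\a.a) u)) (\a.a))
Step 7: (((w ((\a.a) u)) (\f.(\g.(\h.((f h) g))))) (\a.a))
Step 8: (((w u) (\f.(\g.(\h.((f h) g))))) (\a.a))

Answer: (((w u) (\f.(\g.(\h.((f h) g))))) (\a.a))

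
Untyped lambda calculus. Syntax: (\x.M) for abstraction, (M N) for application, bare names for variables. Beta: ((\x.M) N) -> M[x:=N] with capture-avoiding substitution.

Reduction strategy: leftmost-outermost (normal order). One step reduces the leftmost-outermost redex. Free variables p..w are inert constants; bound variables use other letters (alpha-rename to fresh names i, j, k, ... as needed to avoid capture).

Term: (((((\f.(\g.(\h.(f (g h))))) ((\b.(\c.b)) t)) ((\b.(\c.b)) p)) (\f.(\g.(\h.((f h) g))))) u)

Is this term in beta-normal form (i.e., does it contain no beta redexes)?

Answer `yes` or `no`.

Term: (((((\f.(\g.(\h.(f (g h))))) ((\b.(\c.b)) t)) ((\b.(\c.b)) p)) (\f.(\g.(\h.((f h) g))))) u)
Found 3 beta redex(es).

Answer: no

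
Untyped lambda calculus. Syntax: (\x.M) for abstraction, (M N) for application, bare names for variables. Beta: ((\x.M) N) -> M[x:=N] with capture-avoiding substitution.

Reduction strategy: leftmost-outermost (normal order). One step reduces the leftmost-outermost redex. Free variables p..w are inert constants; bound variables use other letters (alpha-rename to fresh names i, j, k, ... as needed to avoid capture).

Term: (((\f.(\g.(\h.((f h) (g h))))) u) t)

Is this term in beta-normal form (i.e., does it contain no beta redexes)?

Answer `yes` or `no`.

Answer: no

Derivation:
Term: (((\f.(\g.(\h.((f h) (g h))))) u) t)
Found 1 beta redex(es).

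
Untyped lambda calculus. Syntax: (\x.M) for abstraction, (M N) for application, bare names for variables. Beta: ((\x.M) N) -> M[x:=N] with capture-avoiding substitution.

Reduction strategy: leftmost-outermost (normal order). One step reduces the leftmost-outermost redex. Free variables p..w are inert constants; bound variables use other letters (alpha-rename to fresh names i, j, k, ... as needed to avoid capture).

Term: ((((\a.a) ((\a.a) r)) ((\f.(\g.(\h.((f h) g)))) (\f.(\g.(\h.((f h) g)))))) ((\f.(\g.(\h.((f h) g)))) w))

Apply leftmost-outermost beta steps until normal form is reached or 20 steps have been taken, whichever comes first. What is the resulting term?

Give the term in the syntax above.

Step 0: ((((\a.a) ((\a.a) r)) ((\f.(\g.(\h.((f h) g)))) (\f.(\g.(\h.((f h) g)))))) ((\f.(\g.(\h.((f h) g)))) w))
Step 1: ((((\a.a) r) ((\f.(\g.(\h.((f h) g)))) (\f.(\g.(\h.((f h) g)))))) ((\f.(\g.(\h.((f h) g)))) w))
Step 2: ((r ((\f.(\g.(\h.((f h) g)))) (\f.(\g.(\h.((f h) g)))))) ((\f.(\g.(\h.((f h) g)))) w))
Step 3: ((r (\g.(\h.(((\f.(\g.(\h.((f h) g)))) h) g)))) ((\f.(\g.(\h.((f h) g)))) w))
Step 4: ((r (\g.(\h.((\g.(\i.((h i) g))) g)))) ((\f.(\g.(\h.((f h) g)))) w))
Step 5: ((r (\g.(\h.(\i.((h i) g))))) ((\f.(\g.(\h.((f h) g)))) w))
Step 6: ((r (\g.(\h.(\i.((h i) g))))) (\g.(\h.((w h) g))))

Answer: ((r (\g.(\h.(\i.((h i) g))))) (\g.(\h.((w h) g))))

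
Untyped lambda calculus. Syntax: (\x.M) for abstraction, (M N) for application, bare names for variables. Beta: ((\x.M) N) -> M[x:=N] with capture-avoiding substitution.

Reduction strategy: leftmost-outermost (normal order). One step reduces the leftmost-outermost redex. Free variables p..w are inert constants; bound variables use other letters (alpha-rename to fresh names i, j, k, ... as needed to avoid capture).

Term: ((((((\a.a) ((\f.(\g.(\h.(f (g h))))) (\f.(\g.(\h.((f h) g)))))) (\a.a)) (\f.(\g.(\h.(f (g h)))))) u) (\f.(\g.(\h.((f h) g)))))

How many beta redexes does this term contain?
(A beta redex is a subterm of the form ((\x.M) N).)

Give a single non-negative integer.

Term: ((((((\a.a) ((\f.(\g.(\h.(f (g h))))) (\f.(\g.(\h.((f h) g)))))) (\a.a)) (\f.(\g.(\h.(f (g h)))))) u) (\f.(\g.(\h.((f h) g)))))
  Redex: ((\a.a) ((\f.(\g.(\h.(f (g h))))) (\f.(\g.(\h.((f h) g))))))
  Redex: ((\f.(\g.(\h.(f (g h))))) (\f.(\g.(\h.((f h) g)))))
Total redexes: 2

Answer: 2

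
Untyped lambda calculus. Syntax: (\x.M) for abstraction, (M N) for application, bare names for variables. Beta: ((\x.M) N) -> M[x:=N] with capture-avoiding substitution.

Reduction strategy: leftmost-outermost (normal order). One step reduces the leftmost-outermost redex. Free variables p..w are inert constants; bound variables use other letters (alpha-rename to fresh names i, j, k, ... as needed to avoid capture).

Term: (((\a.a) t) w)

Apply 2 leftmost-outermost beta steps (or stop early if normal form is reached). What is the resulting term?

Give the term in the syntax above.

Step 0: (((\a.a) t) w)
Step 1: (t w)
Step 2: (normal form reached)

Answer: (t w)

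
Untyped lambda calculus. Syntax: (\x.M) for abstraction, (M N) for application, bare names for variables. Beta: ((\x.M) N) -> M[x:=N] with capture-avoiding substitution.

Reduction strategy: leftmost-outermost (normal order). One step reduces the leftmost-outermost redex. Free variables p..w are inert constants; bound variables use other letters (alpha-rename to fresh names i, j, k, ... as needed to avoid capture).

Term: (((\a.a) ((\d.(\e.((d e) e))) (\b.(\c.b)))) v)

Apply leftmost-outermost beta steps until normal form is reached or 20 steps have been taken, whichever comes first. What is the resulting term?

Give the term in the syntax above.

Step 0: (((\a.a) ((\d.(\e.((d e) e))) (\b.(\c.b)))) v)
Step 1: (((\d.(\e.((d e) e))) (\b.(\c.b))) v)
Step 2: ((\e.(((\b.(\c.b)) e) e)) v)
Step 3: (((\b.(\c.b)) v) v)
Step 4: ((\c.v) v)
Step 5: v

Answer: v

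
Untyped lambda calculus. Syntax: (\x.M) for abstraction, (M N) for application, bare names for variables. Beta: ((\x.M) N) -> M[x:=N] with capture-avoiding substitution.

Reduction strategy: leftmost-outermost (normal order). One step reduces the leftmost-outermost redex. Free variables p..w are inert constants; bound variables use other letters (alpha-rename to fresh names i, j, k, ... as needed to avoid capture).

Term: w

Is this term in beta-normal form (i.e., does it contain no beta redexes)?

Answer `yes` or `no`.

Answer: yes

Derivation:
Term: w
No beta redexes found.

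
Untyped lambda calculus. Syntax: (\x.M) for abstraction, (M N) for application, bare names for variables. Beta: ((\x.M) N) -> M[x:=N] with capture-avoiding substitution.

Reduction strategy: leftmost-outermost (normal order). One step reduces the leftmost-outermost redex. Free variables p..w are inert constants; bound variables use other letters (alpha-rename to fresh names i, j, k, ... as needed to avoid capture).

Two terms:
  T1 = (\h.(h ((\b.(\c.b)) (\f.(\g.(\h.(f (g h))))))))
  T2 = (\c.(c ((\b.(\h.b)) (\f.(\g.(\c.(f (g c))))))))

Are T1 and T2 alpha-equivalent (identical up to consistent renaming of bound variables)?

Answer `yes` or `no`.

Answer: yes

Derivation:
Term 1: (\h.(h ((\b.(\c.b)) (\f.(\g.(\h.(f (g h))))))))
Term 2: (\c.(c ((\b.(\h.b)) (\f.(\g.(\c.(f (g c))))))))
Alpha-equivalence: compare structure up to binder renaming.
Result: True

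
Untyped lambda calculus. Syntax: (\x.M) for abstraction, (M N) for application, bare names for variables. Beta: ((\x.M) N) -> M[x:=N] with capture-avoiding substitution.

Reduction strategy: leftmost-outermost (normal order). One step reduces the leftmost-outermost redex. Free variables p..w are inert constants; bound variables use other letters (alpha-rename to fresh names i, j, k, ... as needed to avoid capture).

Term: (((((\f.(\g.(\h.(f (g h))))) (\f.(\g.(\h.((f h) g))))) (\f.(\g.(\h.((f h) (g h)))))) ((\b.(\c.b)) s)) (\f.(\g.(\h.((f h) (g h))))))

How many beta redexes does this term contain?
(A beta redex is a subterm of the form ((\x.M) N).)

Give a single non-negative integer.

Answer: 2

Derivation:
Term: (((((\f.(\g.(\h.(f (g h))))) (\f.(\g.(\h.((f h) g))))) (\f.(\g.(\h.((f h) (g h)))))) ((\b.(\c.b)) s)) (\f.(\g.(\h.((f h) (g h))))))
  Redex: ((\f.(\g.(\h.(f (g h))))) (\f.(\g.(\h.((f h) g)))))
  Redex: ((\b.(\c.b)) s)
Total redexes: 2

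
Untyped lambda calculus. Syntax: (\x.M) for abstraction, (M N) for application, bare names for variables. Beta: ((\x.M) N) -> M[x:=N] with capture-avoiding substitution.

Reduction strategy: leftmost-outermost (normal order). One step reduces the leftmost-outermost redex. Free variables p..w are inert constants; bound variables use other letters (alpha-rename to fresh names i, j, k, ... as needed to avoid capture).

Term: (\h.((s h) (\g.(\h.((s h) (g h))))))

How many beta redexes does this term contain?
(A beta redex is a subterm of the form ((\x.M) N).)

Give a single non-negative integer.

Answer: 0

Derivation:
Term: (\h.((s h) (\g.(\h.((s h) (g h))))))
  (no redexes)
Total redexes: 0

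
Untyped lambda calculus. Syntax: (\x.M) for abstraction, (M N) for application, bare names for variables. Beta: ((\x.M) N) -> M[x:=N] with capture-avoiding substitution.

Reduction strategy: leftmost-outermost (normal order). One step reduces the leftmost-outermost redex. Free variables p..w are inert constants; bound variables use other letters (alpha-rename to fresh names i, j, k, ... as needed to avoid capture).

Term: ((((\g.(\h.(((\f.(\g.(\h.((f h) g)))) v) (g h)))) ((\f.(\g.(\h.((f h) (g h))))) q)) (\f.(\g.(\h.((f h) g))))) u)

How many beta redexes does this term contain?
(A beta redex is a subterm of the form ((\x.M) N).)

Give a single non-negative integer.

Answer: 3

Derivation:
Term: ((((\g.(\h.(((\f.(\g.(\h.((f h) g)))) v) (g h)))) ((\f.(\g.(\h.((f h) (g h))))) q)) (\f.(\g.(\h.((f h) g))))) u)
  Redex: ((\g.(\h.(((\f.(\g.(\h.((f h) g)))) v) (g h)))) ((\f.(\g.(\h.((f h) (g h))))) q))
  Redex: ((\f.(\g.(\h.((f h) g)))) v)
  Redex: ((\f.(\g.(\h.((f h) (g h))))) q)
Total redexes: 3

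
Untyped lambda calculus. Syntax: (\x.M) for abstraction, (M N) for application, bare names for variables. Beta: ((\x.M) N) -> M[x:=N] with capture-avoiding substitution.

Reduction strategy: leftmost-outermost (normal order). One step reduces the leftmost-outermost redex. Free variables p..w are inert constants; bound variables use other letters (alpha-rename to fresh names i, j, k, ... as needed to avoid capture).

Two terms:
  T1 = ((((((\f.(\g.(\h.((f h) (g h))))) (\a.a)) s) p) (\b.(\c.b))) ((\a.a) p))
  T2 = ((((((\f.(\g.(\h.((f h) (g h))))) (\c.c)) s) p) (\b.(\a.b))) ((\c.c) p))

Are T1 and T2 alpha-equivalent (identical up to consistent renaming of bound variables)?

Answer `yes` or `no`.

Term 1: ((((((\f.(\g.(\h.((f h) (g h))))) (\a.a)) s) p) (\b.(\c.b))) ((\a.a) p))
Term 2: ((((((\f.(\g.(\h.((f h) (g h))))) (\c.c)) s) p) (\b.(\a.b))) ((\c.c) p))
Alpha-equivalence: compare structure up to binder renaming.
Result: True

Answer: yes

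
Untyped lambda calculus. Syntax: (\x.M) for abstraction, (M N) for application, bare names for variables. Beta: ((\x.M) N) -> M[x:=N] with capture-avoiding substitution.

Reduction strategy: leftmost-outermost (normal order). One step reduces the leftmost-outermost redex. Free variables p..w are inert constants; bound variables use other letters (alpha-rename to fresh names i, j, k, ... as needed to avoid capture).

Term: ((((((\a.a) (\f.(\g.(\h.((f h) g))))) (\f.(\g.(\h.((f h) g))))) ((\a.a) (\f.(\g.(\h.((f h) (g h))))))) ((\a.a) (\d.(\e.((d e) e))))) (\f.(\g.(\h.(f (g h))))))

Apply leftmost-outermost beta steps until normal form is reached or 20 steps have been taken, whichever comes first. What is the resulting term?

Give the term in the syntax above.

Step 0: ((((((\a.a) (\f.(\g.(\h.((f h) g))))) (\f.(\g.(\h.((f h) g))))) ((\a.a) (\f.(\g.(\h.((f h) (g h))))))) ((\a.a) (\d.(\e.((d e) e))))) (\f.(\g.(\h.(f (g h))))))
Step 1: (((((\f.(\g.(\h.((f h) g)))) (\f.(\g.(\h.((f h) g))))) ((\a.a) (\f.(\g.(\h.((f h) (g h))))))) ((\a.a) (\d.(\e.((d e) e))))) (\f.(\g.(\h.(f (g h))))))
Step 2: ((((\g.(\h.(((\f.(\g.(\h.((f h) g)))) h) g))) ((\a.a) (\f.(\g.(\h.((f h) (g h))))))) ((\a.a) (\d.(\e.((d e) e))))) (\f.(\g.(\h.(f (g h))))))
Step 3: (((\h.(((\f.(\g.(\h.((f h) g)))) h) ((\a.a) (\f.(\g.(\h.((f h) (g h)))))))) ((\a.a) (\d.(\e.((d e) e))))) (\f.(\g.(\h.(f (g h))))))
Step 4: ((((\f.(\g.(\h.((f h) g)))) ((\a.a) (\d.(\e.((d e) e))))) ((\a.a) (\f.(\g.(\h.((f h) (g h))))))) (\f.(\g.(\h.(f (g h))))))
Step 5: (((\g.(\h.((((\a.a) (\d.(\e.((d e) e)))) h) g))) ((\a.a) (\f.(\g.(\h.((f h) (g h))))))) (\f.(\g.(\h.(f (g h))))))
Step 6: ((\h.((((\a.a) (\d.(\e.((d e) e)))) h) ((\a.a) (\f.(\g.(\h.((f h) (g h)))))))) (\f.(\g.(\h.(f (g h))))))
Step 7: ((((\a.a) (\d.(\e.((d e) e)))) (\f.(\g.(\h.(f (g h)))))) ((\a.a) (\f.(\g.(\h.((f h) (g h)))))))
Step 8: (((\d.(\e.((d e) e))) (\f.(\g.(\h.(f (g h)))))) ((\a.a) (\f.(\g.(\h.((f h) (g h)))))))
Step 9: ((\e.(((\f.(\g.(\h.(f (g h))))) e) e)) ((\a.a) (\f.(\g.(\h.((f h) (g h)))))))
Step 10: (((\f.(\g.(\h.(f (g h))))) ((\a.a) (\f.(\g.(\h.((f h) (g h))))))) ((\a.a) (\f.(\g.(\h.((f h) (g h)))))))
Step 11: ((\g.(\h.(((\a.a) (\f.(\g.(\h.((f h) (g h)))))) (g h)))) ((\a.a) (\f.(\g.(\h.((f h) (g h)))))))
Step 12: (\h.(((\a.a) (\f.(\g.(\h.((f h) (g h)))))) (((\a.a) (\f.(\g.(\h.((f h) (g h)))))) h)))
Step 13: (\h.((\f.(\g.(\h.((f h) (g h))))) (((\a.a) (\f.(\g.(\h.((f h) (g h)))))) h)))
Step 14: (\h.(\g.(\i.(((((\a.a) (\f.(\g.(\h.((f h) (g h)))))) h) i) (g i)))))
Step 15: (\h.(\g.(\i.((((\f.(\g.(\h.((f h) (g h))))) h) i) (g i)))))
Step 16: (\h.(\g.(\i.(((\g.(\i.((h i) (g i)))) i) (g i)))))
Step 17: (\h.(\g.(\i.((\j.((h j) (i j))) (g i)))))
Step 18: (\h.(\g.(\i.((h (g i)) (i (g i))))))

Answer: (\h.(\g.(\i.((h (g i)) (i (g i))))))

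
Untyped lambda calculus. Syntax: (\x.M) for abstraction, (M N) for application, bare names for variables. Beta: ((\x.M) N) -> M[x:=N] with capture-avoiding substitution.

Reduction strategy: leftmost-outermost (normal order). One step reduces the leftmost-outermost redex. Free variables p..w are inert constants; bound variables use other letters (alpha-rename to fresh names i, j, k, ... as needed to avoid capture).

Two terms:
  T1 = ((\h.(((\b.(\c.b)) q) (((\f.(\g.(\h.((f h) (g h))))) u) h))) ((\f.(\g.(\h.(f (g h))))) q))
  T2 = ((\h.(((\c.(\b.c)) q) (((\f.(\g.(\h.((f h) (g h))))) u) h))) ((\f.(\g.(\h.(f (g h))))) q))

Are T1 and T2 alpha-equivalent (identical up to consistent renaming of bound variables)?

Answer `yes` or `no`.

Answer: yes

Derivation:
Term 1: ((\h.(((\b.(\c.b)) q) (((\f.(\g.(\h.((f h) (g h))))) u) h))) ((\f.(\g.(\h.(f (g h))))) q))
Term 2: ((\h.(((\c.(\b.c)) q) (((\f.(\g.(\h.((f h) (g h))))) u) h))) ((\f.(\g.(\h.(f (g h))))) q))
Alpha-equivalence: compare structure up to binder renaming.
Result: True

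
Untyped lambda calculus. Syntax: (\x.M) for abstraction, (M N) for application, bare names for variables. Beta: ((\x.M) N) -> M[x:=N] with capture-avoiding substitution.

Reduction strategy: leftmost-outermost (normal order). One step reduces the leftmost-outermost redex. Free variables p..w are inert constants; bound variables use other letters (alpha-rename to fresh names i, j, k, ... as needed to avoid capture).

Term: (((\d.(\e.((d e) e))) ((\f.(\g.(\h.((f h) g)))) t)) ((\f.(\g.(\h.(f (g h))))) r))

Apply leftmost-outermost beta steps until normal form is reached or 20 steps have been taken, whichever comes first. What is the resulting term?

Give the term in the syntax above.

Step 0: (((\d.(\e.((d e) e))) ((\f.(\g.(\h.((f h) g)))) t)) ((\f.(\g.(\h.(f (g h))))) r))
Step 1: ((\e.((((\f.(\g.(\h.((f h) g)))) t) e) e)) ((\f.(\g.(\h.(f (g h))))) r))
Step 2: ((((\f.(\g.(\h.((f h) g)))) t) ((\f.(\g.(\h.(f (g h))))) r)) ((\f.(\g.(\h.(f (g h))))) r))
Step 3: (((\g.(\h.((t h) g))) ((\f.(\g.(\h.(f (g h))))) r)) ((\f.(\g.(\h.(f (g h))))) r))
Step 4: ((\h.((t h) ((\f.(\g.(\h.(f (g h))))) r))) ((\f.(\g.(\h.(f (g h))))) r))
Step 5: ((t ((\f.(\g.(\h.(f (g h))))) r)) ((\f.(\g.(\h.(f (g h))))) r))
Step 6: ((t (\g.(\h.(r (g h))))) ((\f.(\g.(\h.(f (g h))))) r))
Step 7: ((t (\g.(\h.(r (g h))))) (\g.(\h.(r (g h)))))

Answer: ((t (\g.(\h.(r (g h))))) (\g.(\h.(r (g h)))))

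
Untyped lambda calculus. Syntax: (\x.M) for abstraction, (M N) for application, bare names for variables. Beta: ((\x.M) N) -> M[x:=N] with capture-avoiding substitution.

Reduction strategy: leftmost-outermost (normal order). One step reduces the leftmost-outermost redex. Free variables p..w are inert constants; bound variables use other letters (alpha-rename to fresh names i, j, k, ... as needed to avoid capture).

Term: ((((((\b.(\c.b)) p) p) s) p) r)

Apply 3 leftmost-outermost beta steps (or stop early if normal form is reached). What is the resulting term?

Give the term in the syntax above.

Answer: (((p s) p) r)

Derivation:
Step 0: ((((((\b.(\c.b)) p) p) s) p) r)
Step 1: (((((\c.p) p) s) p) r)
Step 2: (((p s) p) r)
Step 3: (normal form reached)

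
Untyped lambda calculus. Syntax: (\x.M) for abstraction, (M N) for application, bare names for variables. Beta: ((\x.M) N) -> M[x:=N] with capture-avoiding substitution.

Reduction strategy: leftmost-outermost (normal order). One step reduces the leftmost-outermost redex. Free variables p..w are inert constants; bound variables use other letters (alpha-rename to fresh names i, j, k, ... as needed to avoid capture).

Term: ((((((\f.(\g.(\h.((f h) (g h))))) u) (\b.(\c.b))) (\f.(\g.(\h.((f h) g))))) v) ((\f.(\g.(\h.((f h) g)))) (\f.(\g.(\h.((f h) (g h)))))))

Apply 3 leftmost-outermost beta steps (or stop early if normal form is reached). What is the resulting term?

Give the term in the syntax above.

Step 0: ((((((\f.(\g.(\h.((f h) (g h))))) u) (\b.(\c.b))) (\f.(\g.(\h.((f h) g))))) v) ((\f.(\g.(\h.((f h) g)))) (\f.(\g.(\h.((f h) (g h)))))))
Step 1: (((((\g.(\h.((u h) (g h)))) (\b.(\c.b))) (\f.(\g.(\h.((f h) g))))) v) ((\f.(\g.(\h.((f h) g)))) (\f.(\g.(\h.((f h) (g h)))))))
Step 2: ((((\h.((u h) ((\b.(\c.b)) h))) (\f.(\g.(\h.((f h) g))))) v) ((\f.(\g.(\h.((f h) g)))) (\f.(\g.(\h.((f h) (g h)))))))
Step 3: ((((u (\f.(\g.(\h.((f h) g))))) ((\b.(\c.b)) (\f.(\g.(\h.((f h) g)))))) v) ((\f.(\g.(\h.((f h) g)))) (\f.(\g.(\h.((f h) (g h)))))))

Answer: ((((u (\f.(\g.(\h.((f h) g))))) ((\b.(\c.b)) (\f.(\g.(\h.((f h) g)))))) v) ((\f.(\g.(\h.((f h) g)))) (\f.(\g.(\h.((f h) (g h)))))))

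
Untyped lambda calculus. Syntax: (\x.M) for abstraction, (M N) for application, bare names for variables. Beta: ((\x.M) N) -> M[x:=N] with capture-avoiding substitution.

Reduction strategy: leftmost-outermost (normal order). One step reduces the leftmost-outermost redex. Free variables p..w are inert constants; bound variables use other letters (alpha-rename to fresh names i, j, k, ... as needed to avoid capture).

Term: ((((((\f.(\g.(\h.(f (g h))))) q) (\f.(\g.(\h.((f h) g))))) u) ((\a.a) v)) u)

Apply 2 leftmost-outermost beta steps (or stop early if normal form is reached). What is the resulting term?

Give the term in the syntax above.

Step 0: ((((((\f.(\g.(\h.(f (g h))))) q) (\f.(\g.(\h.((f h) g))))) u) ((\a.a) v)) u)
Step 1: (((((\g.(\h.(q (g h)))) (\f.(\g.(\h.((f h) g))))) u) ((\a.a) v)) u)
Step 2: ((((\h.(q ((\f.(\g.(\h.((f h) g)))) h))) u) ((\a.a) v)) u)

Answer: ((((\h.(q ((\f.(\g.(\h.((f h) g)))) h))) u) ((\a.a) v)) u)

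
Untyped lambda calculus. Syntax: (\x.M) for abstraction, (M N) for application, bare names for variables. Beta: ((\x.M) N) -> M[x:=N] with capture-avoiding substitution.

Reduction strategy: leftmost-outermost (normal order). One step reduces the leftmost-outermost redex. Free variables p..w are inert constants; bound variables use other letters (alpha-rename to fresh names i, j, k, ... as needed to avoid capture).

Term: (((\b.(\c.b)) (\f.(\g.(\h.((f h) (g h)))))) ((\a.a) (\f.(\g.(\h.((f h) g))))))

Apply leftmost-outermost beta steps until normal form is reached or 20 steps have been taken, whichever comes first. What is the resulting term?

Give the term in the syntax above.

Step 0: (((\b.(\c.b)) (\f.(\g.(\h.((f h) (g h)))))) ((\a.a) (\f.(\g.(\h.((f h) g))))))
Step 1: ((\c.(\f.(\g.(\h.((f h) (g h)))))) ((\a.a) (\f.(\g.(\h.((f h) g))))))
Step 2: (\f.(\g.(\h.((f h) (g h)))))

Answer: (\f.(\g.(\h.((f h) (g h)))))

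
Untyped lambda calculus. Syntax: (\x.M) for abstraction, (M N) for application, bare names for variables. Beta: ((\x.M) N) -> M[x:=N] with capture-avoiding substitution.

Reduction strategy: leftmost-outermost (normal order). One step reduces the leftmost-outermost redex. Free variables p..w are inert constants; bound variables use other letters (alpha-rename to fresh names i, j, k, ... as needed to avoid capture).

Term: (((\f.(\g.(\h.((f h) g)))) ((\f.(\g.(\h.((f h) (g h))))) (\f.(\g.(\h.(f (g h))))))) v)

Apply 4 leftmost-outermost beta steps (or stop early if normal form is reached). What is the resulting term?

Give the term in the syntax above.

Answer: (\h.((\i.(((\f.(\g.(\h.(f (g h))))) i) (h i))) v))

Derivation:
Step 0: (((\f.(\g.(\h.((f h) g)))) ((\f.(\g.(\h.((f h) (g h))))) (\f.(\g.(\h.(f (g h))))))) v)
Step 1: ((\g.(\h.((((\f.(\g.(\h.((f h) (g h))))) (\f.(\g.(\h.(f (g h)))))) h) g))) v)
Step 2: (\h.((((\f.(\g.(\h.((f h) (g h))))) (\f.(\g.(\h.(f (g h)))))) h) v))
Step 3: (\h.(((\g.(\h.(((\f.(\g.(\h.(f (g h))))) h) (g h)))) h) v))
Step 4: (\h.((\i.(((\f.(\g.(\h.(f (g h))))) i) (h i))) v))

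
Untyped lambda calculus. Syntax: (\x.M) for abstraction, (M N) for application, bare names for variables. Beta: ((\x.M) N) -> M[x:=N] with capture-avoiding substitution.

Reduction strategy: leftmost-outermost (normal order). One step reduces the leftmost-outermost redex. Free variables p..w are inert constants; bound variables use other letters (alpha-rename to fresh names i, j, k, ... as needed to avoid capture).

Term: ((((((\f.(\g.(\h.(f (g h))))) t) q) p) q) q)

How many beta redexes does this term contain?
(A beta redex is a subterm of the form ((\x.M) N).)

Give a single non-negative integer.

Answer: 1

Derivation:
Term: ((((((\f.(\g.(\h.(f (g h))))) t) q) p) q) q)
  Redex: ((\f.(\g.(\h.(f (g h))))) t)
Total redexes: 1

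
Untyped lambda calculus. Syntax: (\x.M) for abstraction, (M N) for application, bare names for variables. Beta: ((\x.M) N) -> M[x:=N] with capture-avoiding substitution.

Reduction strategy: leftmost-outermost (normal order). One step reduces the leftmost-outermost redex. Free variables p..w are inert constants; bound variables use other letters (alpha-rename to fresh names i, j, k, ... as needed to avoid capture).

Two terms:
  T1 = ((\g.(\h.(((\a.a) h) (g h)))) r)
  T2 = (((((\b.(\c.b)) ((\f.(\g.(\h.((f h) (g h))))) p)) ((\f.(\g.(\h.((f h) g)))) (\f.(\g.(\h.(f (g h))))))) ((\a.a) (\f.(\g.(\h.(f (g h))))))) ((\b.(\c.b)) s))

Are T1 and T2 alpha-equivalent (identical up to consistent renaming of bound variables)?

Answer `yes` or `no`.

Answer: no

Derivation:
Term 1: ((\g.(\h.(((\a.a) h) (g h)))) r)
Term 2: (((((\b.(\c.b)) ((\f.(\g.(\h.((f h) (g h))))) p)) ((\f.(\g.(\h.((f h) g)))) (\f.(\g.(\h.(f (g h))))))) ((\a.a) (\f.(\g.(\h.(f (g h))))))) ((\b.(\c.b)) s))
Alpha-equivalence: compare structure up to binder renaming.
Result: False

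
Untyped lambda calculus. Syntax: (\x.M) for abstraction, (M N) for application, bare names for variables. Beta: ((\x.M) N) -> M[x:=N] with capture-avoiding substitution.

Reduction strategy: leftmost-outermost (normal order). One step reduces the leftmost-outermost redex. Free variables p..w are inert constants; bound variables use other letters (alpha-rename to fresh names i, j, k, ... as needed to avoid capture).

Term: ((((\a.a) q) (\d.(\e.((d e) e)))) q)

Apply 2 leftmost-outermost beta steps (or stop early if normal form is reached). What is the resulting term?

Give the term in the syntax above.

Answer: ((q (\d.(\e.((d e) e)))) q)

Derivation:
Step 0: ((((\a.a) q) (\d.(\e.((d e) e)))) q)
Step 1: ((q (\d.(\e.((d e) e)))) q)
Step 2: (normal form reached)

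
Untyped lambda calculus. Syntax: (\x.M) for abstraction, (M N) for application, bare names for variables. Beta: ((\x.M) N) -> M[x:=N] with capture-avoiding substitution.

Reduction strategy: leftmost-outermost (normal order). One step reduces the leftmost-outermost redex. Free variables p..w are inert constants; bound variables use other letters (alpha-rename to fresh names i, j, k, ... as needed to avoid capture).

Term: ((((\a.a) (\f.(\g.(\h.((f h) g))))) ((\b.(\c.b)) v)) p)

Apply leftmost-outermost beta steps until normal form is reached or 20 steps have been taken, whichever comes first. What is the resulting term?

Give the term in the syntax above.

Step 0: ((((\a.a) (\f.(\g.(\h.((f h) g))))) ((\b.(\c.b)) v)) p)
Step 1: (((\f.(\g.(\h.((f h) g)))) ((\b.(\c.b)) v)) p)
Step 2: ((\g.(\h.((((\b.(\c.b)) v) h) g))) p)
Step 3: (\h.((((\b.(\c.b)) v) h) p))
Step 4: (\h.(((\c.v) h) p))
Step 5: (\h.(v p))

Answer: (\h.(v p))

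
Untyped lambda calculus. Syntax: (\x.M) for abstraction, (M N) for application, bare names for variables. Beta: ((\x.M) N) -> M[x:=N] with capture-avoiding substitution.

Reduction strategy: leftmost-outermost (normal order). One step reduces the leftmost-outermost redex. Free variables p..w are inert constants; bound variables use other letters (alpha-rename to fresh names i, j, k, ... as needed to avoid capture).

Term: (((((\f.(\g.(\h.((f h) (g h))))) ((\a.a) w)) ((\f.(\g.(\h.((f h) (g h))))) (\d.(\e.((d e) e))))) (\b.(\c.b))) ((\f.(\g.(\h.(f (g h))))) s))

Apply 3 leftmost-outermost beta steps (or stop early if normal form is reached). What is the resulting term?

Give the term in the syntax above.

Answer: (((((\a.a) w) (\b.(\c.b))) (((\f.(\g.(\h.((f h) (g h))))) (\d.(\e.((d e) e)))) (\b.(\c.b)))) ((\f.(\g.(\h.(f (g h))))) s))

Derivation:
Step 0: (((((\f.(\g.(\h.((f h) (g h))))) ((\a.a) w)) ((\f.(\g.(\h.((f h) (g h))))) (\d.(\e.((d e) e))))) (\b.(\c.b))) ((\f.(\g.(\h.(f (g h))))) s))
Step 1: ((((\g.(\h.((((\a.a) w) h) (g h)))) ((\f.(\g.(\h.((f h) (g h))))) (\d.(\e.((d e) e))))) (\b.(\c.b))) ((\f.(\g.(\h.(f (g h))))) s))
Step 2: (((\h.((((\a.a) w) h) (((\f.(\g.(\h.((f h) (g h))))) (\d.(\e.((d e) e)))) h))) (\b.(\c.b))) ((\f.(\g.(\h.(f (g h))))) s))
Step 3: (((((\a.a) w) (\b.(\c.b))) (((\f.(\g.(\h.((f h) (g h))))) (\d.(\e.((d e) e)))) (\b.(\c.b)))) ((\f.(\g.(\h.(f (g h))))) s))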